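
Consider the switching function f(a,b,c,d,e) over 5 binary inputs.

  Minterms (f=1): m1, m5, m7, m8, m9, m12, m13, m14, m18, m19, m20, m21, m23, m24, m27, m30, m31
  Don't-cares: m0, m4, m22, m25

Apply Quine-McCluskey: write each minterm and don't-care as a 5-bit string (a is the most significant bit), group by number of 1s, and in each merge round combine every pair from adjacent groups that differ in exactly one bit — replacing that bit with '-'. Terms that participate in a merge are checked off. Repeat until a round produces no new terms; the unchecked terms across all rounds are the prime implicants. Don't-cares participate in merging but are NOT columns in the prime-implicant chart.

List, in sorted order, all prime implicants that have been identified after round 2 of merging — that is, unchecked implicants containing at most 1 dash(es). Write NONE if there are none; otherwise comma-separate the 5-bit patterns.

-1110, 011-0, 110-1

size-2^0 implicants → 00000(✓)  00001(✓)  00100(✓)  00101(✓)  00111(✓)  01000(✓)  01001(✓)  01100(✓)  01101(✓)  01110(✓)  10010(✓)  10011(✓)  10100(✓)  10101(✓)  10110(✓)  10111(✓)  11000(✓)  11001(✓)  11011(✓)  11110(✓)  11111(✓)
size-2^1 implicants → -0100(✓)  -0101(✓)  -0111(✓)  -1000(✓)  -1001(✓)  -1110  0-000(✓)  0-001(✓)  0-100(✓)  0-101(✓)  00-00(✓)  00-01(✓)  0000-(✓)  001-1(✓)  0010-(✓)  01-00(✓)  01-01(✓)  0100-(✓)  011-0  0110-(✓)  1-011(✓)  1-110(✓)  1-111(✓)  10-10(✓)  10-11(✓)  1001-(✓)  101-0(✓)  101-1(✓)  1010-(✓)  1011-(✓)  11-11(✓)  110-1  1100-(✓)  1111-(✓)
size-2^2 implicants → -01-1  -010-  -100-  0--00(✓)  0--01(✓)  0-00-(✓)  0-10-(✓)  00-0-(✓)  01-0-(✓)  1--11  1-11-  10-1-  101--
size-2^3 implicants → 0--0-
Unchecked terms (primes): -01-1, -010-, -100-, -1110, 0--0-, 011-0, 1--11, 1-11-, 10-1-, 101--, 110-1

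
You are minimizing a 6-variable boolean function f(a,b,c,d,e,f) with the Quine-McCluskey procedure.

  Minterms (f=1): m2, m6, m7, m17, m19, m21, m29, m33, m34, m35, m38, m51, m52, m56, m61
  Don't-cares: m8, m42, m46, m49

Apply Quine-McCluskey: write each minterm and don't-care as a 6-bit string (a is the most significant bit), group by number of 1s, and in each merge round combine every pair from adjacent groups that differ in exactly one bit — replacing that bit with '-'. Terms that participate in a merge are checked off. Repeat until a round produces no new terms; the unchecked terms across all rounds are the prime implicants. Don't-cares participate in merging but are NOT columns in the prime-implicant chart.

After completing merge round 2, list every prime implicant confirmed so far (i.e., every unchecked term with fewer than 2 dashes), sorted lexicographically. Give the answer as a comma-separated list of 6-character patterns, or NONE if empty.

-11101, 00011-, 001000, 01-101, 010-01, 10001-, 110100, 111000

size-2^0 implicants → 000010(✓)  000110(✓)  000111(✓)  001000  010001(✓)  010011(✓)  010101(✓)  011101(✓)  100001(✓)  100010(✓)  100011(✓)  100110(✓)  101010(✓)  101110(✓)  110001(✓)  110011(✓)  110100  111000  111101(✓)
size-2^1 implicants → -00010(✓)  -00110(✓)  -10001(✓)  -10011(✓)  -11101  000-10(✓)  00011-  01-101  010-01  0100-1(✓)  1-0001(✓)  1-0011(✓)  10-010(✓)  10-110(✓)  100-10(✓)  1000-1(✓)  10001-  101-10(✓)  1100-1(✓)
size-2^2 implicants → -00-10  -100-1  1-00-1  10--10
Unchecked terms (primes): -00-10, -100-1, -11101, 00011-, 001000, 01-101, 010-01, 1-00-1, 10--10, 10001-, 110100, 111000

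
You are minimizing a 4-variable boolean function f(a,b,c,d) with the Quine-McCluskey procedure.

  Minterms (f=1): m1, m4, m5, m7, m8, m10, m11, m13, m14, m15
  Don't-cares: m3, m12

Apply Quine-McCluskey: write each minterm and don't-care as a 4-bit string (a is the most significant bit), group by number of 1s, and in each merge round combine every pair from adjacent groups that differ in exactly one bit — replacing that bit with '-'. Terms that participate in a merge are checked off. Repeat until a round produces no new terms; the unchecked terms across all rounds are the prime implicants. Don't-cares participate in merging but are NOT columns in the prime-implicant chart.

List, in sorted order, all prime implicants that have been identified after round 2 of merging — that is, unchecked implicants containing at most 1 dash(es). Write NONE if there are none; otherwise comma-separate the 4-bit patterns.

Round 0: 0001✓ 0011✓ 0100✓ 0101✓ 0111✓ 1000✓ 1010✓ 1011✓ 1100✓ 1101✓ 1110✓ 1111✓
Round 1: -011✓ -100✓ -101✓ -111✓ 0-01✓ 0-11✓ 00-1✓ 01-1✓ 010-✓ 1-00✓ 1-10✓ 1-11✓ 10-0✓ 101-✓ 11-0✓ 11-1✓ 110-✓ 111-✓
Round 2: --11 -1-1 -10- 0--1 1--0 1-1- 11--
PIs = {--11, -1-1, -10-, 0--1, 1--0, 1-1-, 11--}

NONE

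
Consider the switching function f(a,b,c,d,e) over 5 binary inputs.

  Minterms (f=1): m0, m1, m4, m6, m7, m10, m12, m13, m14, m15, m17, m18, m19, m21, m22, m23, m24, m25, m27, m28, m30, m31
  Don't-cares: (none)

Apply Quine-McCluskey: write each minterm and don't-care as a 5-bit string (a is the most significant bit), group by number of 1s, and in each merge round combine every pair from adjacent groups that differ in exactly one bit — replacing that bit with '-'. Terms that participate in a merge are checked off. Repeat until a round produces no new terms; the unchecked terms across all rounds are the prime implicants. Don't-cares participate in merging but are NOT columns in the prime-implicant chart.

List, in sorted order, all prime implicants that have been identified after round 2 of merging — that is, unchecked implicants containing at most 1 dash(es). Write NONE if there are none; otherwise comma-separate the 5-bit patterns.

[col 0] 00000*, 00001*, 00100*, 00110*, 00111*, 01010*, 01100*, 01101*, 01110*, 01111*, 10001*, 10010*, 10011*, 10101*, 10110*, 10111*, 11000*, 11001*, 11011*, 11100*, 11110*, 11111*
[col 1] -0001, -0110*, -0111*, -1100*, -1110*, -1111*, 0-100*, 0-110*, 0-111*, 00-00, 0000-, 001-0*, 0011-*, 01-10, 011-0*, 011-1*, 0110-*, 0111-*, 1-001*, 1-011*, 1-110*, 1-111*, 10-01*, 10-10*, 10-11*, 100-1*, 1001-*, 101-1*, 1011-*, 11-00, 11-11*, 110-1*, 1100-, 111-0*, 1111-*
[col 2] --110*, --111*, -011-*, -11-0, -111-*, 0-1-0, 0-11-*, 011--, 1--11, 1-0-1, 1-11-*, 10--1, 10-1-
[col 3] --11-
Prime implicants: --11-, -0001, -11-0, 0-1-0, 00-00, 0000-, 01-10, 011--, 1--11, 1-0-1, 10--1, 10-1-, 11-00, 1100-

-0001, 00-00, 0000-, 01-10, 11-00, 1100-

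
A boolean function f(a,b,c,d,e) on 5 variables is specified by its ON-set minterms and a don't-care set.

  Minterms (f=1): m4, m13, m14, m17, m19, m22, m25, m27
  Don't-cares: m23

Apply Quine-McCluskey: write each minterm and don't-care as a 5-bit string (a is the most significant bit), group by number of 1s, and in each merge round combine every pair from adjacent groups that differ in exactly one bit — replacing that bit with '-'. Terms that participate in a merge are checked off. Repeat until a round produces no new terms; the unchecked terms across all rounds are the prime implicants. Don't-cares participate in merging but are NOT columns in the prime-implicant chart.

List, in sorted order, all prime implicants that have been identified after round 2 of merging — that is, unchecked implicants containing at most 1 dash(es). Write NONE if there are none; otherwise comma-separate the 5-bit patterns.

Round 0: 00100 01101 01110 10001✓ 10011✓ 10110✓ 10111✓ 11001✓ 11011✓
Round 1: 1-001✓ 1-011✓ 10-11 100-1✓ 1011- 110-1✓
Round 2: 1-0-1
PIs = {00100, 01101, 01110, 1-0-1, 10-11, 1011-}

00100, 01101, 01110, 10-11, 1011-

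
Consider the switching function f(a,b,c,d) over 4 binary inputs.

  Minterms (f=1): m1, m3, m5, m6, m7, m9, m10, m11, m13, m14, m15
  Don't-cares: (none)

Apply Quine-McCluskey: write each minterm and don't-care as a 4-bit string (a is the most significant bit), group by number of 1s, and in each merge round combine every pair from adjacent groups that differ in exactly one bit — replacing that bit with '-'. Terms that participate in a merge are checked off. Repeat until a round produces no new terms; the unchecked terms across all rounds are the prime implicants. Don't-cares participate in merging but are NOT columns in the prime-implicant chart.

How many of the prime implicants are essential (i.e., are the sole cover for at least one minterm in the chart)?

3

size-2^0 implicants → 0001(✓)  0011(✓)  0101(✓)  0110(✓)  0111(✓)  1001(✓)  1010(✓)  1011(✓)  1101(✓)  1110(✓)  1111(✓)
size-2^1 implicants → -001(✓)  -011(✓)  -101(✓)  -110(✓)  -111(✓)  0-01(✓)  0-11(✓)  00-1(✓)  01-1(✓)  011-(✓)  1-01(✓)  1-10(✓)  1-11(✓)  10-1(✓)  101-(✓)  11-1(✓)  111-(✓)
size-2^2 implicants → --01(✓)  --11(✓)  -0-1(✓)  -1-1(✓)  -11-  0--1(✓)  1--1(✓)  1-1-
size-2^3 implicants → ---1
Unchecked terms (primes): ---1, -11-, 1-1-
Minterm coverage:
  m1 ⊆ ---1 [E]
  m3 ⊆ ---1 [E]
  m5 ⊆ ---1 [E]
  m6 ⊆ -11- [E]
  m7 ⊆ ---1,-11-
  m9 ⊆ ---1 [E]
  m10 ⊆ 1-1- [E]
  m11 ⊆ ---1,1-1-
  m13 ⊆ ---1 [E]
  m14 ⊆ -11-,1-1-
  m15 ⊆ ---1,-11-,1-1-
E = {---1, -11-, 1-1-}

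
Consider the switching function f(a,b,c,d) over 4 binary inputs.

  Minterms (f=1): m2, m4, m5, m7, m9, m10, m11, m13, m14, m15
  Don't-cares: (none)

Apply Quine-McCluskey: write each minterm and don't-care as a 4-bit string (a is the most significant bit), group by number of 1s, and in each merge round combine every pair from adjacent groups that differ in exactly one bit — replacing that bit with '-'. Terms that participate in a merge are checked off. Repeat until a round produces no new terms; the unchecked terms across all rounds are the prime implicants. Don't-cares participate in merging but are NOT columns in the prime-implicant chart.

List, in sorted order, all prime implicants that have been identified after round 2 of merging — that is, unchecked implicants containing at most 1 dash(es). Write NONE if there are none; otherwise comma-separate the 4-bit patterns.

-010, 010-

size-2^0 implicants → 0010(✓)  0100(✓)  0101(✓)  0111(✓)  1001(✓)  1010(✓)  1011(✓)  1101(✓)  1110(✓)  1111(✓)
size-2^1 implicants → -010  -101(✓)  -111(✓)  01-1(✓)  010-  1-01(✓)  1-10(✓)  1-11(✓)  10-1(✓)  101-(✓)  11-1(✓)  111-(✓)
size-2^2 implicants → -1-1  1--1  1-1-
Unchecked terms (primes): -010, -1-1, 010-, 1--1, 1-1-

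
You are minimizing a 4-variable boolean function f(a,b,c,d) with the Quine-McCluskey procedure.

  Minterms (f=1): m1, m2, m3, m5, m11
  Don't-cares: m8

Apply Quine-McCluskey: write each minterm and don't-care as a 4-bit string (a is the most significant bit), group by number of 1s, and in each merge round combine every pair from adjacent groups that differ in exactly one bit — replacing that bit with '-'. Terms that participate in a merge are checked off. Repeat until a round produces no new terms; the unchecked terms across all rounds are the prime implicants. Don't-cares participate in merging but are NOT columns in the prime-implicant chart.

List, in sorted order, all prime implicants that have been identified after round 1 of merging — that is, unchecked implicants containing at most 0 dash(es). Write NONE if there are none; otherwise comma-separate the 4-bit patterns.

1000

size-2^0 implicants → 0001(✓)  0010(✓)  0011(✓)  0101(✓)  1000  1011(✓)
size-2^1 implicants → -011  0-01  00-1  001-
Unchecked terms (primes): -011, 0-01, 00-1, 001-, 1000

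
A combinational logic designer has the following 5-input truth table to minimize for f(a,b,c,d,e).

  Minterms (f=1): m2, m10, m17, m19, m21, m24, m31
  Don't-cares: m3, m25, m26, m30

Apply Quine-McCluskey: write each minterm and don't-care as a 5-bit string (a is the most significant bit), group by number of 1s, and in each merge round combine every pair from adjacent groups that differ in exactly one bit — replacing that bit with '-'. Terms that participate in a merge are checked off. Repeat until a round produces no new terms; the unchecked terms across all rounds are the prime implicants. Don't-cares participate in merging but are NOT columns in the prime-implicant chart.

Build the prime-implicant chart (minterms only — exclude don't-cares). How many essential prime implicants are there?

2

[col 0] 00010*, 00011*, 01010*, 10001*, 10011*, 10101*, 11000*, 11001*, 11010*, 11110*, 11111*
[col 1] -0011, -1010, 0-010, 0001-, 1-001, 10-01, 100-1, 11-10, 110-0, 1100-, 1111-
Prime implicants: -0011, -1010, 0-010, 0001-, 1-001, 10-01, 100-1, 11-10, 110-0, 1100-, 1111-
PI chart (minterm → PIs covering it):
  2 | 0-010,0001-
  10 | -1010,0-010
  17 | 1-001,10-01,100-1
  19 | -0011,100-1
  21 | 10-01  (sole → essential)
  24 | 110-0,1100-
  31 | 1111-  (sole → essential)
Essential prime implicants: 10-01, 1111-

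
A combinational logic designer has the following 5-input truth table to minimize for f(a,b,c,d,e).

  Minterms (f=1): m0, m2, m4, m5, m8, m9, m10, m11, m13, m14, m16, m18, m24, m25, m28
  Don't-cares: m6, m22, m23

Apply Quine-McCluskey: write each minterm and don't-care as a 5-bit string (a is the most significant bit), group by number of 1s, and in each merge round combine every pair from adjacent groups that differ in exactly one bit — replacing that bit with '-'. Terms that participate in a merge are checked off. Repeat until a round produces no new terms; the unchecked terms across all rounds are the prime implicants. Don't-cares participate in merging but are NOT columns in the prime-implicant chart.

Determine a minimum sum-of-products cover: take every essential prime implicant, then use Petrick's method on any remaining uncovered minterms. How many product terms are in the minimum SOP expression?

Round 0: 00000✓ 00010✓ 00100✓ 00101✓ 00110✓ 01000✓ 01001✓ 01010✓ 01011✓ 01101✓ 01110✓ 10000✓ 10010✓ 10110✓ 10111✓ 11000✓ 11001✓ 11100✓
Round 1: -0000✓ -0010✓ -0110✓ -1000✓ -1001✓ 0-000✓ 0-010✓ 0-101 0-110✓ 00-00✓ 00-10✓ 000-0✓ 001-0✓ 0010- 01-01 01-10✓ 010-0✓ 010-1✓ 0100-✓ 0101-✓ 1-000✓ 10-10✓ 100-0✓ 1011- 11-00 1100-✓
Round 2: --000 -0-10 -00-0 -100- 0--10 0-0-0 00--0 010--
PIs = {--000, -0-10, -00-0, -100-, 0--10, 0-0-0, 0-101, 00--0, 0010-, 01-01, 010--, 1011-, 11-00}
Coverage chart:
  m0: --000,-00-0,0-0-0,00--0
  m2: -0-10,-00-0,0--10,0-0-0,00--0
  m4: 00--0,0010-
  m5: 0-101,0010-
  m8: --000,-100-,0-0-0,010--
  m9: -100-,01-01,010--
  m10: 0--10,0-0-0,010--
  m11: 010-- ←essential
  m13: 0-101,01-01
  m14: 0--10 ←essential
  m16: --000,-00-0
  m18: -0-10,-00-0
  m24: --000,-100-,11-00
  m25: -100- ←essential
  m28: 11-00 ←essential
Essential: -100-, 0--10, 010--, 11-00
Petrick residual → -00-0, 0-101, 00--0
Min cover (7 terms): b'c'e' + bc'd' + a'de' + a'cd'e + a'b'e' + a'bc' + abd'e'

7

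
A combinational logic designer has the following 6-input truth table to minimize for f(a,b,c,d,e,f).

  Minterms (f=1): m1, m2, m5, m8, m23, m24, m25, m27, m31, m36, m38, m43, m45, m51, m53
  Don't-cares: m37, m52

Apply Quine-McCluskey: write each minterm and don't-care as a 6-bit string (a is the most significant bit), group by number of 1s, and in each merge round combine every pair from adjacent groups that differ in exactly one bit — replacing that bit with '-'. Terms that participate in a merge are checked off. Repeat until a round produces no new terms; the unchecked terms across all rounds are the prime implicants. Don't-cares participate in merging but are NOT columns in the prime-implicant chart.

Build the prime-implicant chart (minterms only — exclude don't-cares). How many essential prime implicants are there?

9

[col 0] 000001*, 000010, 000101*, 001000*, 010111*, 011000*, 011001*, 011011*, 011111*, 100100*, 100101*, 100110*, 101011, 101101*, 110011, 110100*, 110101*
[col 1] -00101, 0-1000, 000-01, 01-111, 011-11, 0110-1, 01100-, 1-0100*, 1-0101*, 10-101, 1001-0, 10010-*, 11010-*
[col 2] 1-010-
Prime implicants: -00101, 0-1000, 000-01, 000010, 01-111, 011-11, 0110-1, 01100-, 1-010-, 10-101, 1001-0, 101011, 110011
PI chart (minterm → PIs covering it):
  1 | 000-01  (sole → essential)
  2 | 000010  (sole → essential)
  5 | -00101,000-01
  8 | 0-1000  (sole → essential)
  23 | 01-111  (sole → essential)
  24 | 0-1000,01100-
  25 | 0110-1,01100-
  27 | 011-11,0110-1
  31 | 01-111,011-11
  36 | 1-010-,1001-0
  38 | 1001-0  (sole → essential)
  43 | 101011  (sole → essential)
  45 | 10-101  (sole → essential)
  51 | 110011  (sole → essential)
  53 | 1-010-  (sole → essential)
Essential prime implicants: 0-1000, 000-01, 000010, 01-111, 1-010-, 10-101, 1001-0, 101011, 110011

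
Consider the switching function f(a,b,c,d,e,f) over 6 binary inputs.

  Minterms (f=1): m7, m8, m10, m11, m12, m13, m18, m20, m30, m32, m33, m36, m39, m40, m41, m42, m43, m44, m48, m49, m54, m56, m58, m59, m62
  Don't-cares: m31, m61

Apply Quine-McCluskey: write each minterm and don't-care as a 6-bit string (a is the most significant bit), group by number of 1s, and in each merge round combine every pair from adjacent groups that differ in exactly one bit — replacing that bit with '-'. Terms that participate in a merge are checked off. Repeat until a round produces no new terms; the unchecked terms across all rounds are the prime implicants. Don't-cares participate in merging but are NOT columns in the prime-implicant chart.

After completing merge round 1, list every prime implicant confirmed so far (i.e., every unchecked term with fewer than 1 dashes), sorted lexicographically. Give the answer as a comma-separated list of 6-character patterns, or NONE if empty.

size-2^0 implicants → 000111(✓)  001000(✓)  001010(✓)  001011(✓)  001100(✓)  001101(✓)  010010  010100  011110(✓)  011111(✓)  100000(✓)  100001(✓)  100100(✓)  100111(✓)  101000(✓)  101001(✓)  101010(✓)  101011(✓)  101100(✓)  110000(✓)  110001(✓)  110110(✓)  111000(✓)  111010(✓)  111011(✓)  111101  111110(✓)
size-2^1 implicants → -00111  -01000(✓)  -01010(✓)  -01011(✓)  -01100(✓)  -11110  001-00(✓)  0010-0(✓)  00101-(✓)  00110-  01111-  1-0000(✓)  1-0001(✓)  1-1000(✓)  1-1010(✓)  1-1011(✓)  10-000(✓)  10-001(✓)  10-100(✓)  100-00(✓)  10000-(✓)  101-00(✓)  1010-0(✓)  1010-1(✓)  10100-(✓)  10101-(✓)  11-000(✓)  11-110  11000-(✓)  111-10  1110-0(✓)  11101-(✓)
size-2^2 implicants → -01-00  -010-0  -0101-  1--000  1-000-  1-10-0  1-101-  10--00  10-00-  1010--
Unchecked terms (primes): -00111, -01-00, -010-0, -0101-, -11110, 00110-, 010010, 010100, 01111-, 1--000, 1-000-, 1-10-0, 1-101-, 10--00, 10-00-, 1010--, 11-110, 111-10, 111101

010010, 010100, 111101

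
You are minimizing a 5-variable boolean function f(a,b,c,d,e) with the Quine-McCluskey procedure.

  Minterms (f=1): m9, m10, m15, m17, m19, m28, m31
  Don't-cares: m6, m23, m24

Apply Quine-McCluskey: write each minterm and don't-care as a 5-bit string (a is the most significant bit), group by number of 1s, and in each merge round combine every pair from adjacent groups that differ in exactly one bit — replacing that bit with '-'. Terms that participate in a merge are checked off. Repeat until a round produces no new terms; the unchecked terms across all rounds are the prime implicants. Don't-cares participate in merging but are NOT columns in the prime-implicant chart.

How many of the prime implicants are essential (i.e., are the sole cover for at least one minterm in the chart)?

5

size-2^0 implicants → 00110  01001  01010  01111(✓)  10001(✓)  10011(✓)  10111(✓)  11000(✓)  11100(✓)  11111(✓)
size-2^1 implicants → -1111  1-111  10-11  100-1  11-00
Unchecked terms (primes): -1111, 00110, 01001, 01010, 1-111, 10-11, 100-1, 11-00
Minterm coverage:
  m9 ⊆ 01001 [E]
  m10 ⊆ 01010 [E]
  m15 ⊆ -1111 [E]
  m17 ⊆ 100-1 [E]
  m19 ⊆ 10-11,100-1
  m28 ⊆ 11-00 [E]
  m31 ⊆ -1111,1-111
E = {-1111, 01001, 01010, 100-1, 11-00}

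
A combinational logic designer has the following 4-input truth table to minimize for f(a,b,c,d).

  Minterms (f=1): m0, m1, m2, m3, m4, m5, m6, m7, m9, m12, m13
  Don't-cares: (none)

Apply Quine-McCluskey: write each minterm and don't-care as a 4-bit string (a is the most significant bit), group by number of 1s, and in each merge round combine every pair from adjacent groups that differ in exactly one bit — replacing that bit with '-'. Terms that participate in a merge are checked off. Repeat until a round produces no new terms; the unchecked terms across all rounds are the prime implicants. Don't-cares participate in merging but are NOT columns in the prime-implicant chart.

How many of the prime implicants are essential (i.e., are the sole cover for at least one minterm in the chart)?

[col 0] 0000*, 0001*, 0010*, 0011*, 0100*, 0101*, 0110*, 0111*, 1001*, 1100*, 1101*
[col 1] -001*, -100*, -101*, 0-00*, 0-01*, 0-10*, 0-11*, 00-0*, 00-1*, 000-*, 001-*, 01-0*, 01-1*, 010-*, 011-*, 1-01*, 110-*
[col 2] --01, -10-, 0--0*, 0--1*, 0-0-*, 0-1-*, 00--*, 01--*
[col 3] 0---
Prime implicants: --01, -10-, 0---
PI chart (minterm → PIs covering it):
  0 | 0---  (sole → essential)
  1 | --01,0---
  2 | 0---  (sole → essential)
  3 | 0---  (sole → essential)
  4 | -10-,0---
  5 | --01,-10-,0---
  6 | 0---  (sole → essential)
  7 | 0---  (sole → essential)
  9 | --01  (sole → essential)
  12 | -10-  (sole → essential)
  13 | --01,-10-
Essential prime implicants: --01, -10-, 0---

3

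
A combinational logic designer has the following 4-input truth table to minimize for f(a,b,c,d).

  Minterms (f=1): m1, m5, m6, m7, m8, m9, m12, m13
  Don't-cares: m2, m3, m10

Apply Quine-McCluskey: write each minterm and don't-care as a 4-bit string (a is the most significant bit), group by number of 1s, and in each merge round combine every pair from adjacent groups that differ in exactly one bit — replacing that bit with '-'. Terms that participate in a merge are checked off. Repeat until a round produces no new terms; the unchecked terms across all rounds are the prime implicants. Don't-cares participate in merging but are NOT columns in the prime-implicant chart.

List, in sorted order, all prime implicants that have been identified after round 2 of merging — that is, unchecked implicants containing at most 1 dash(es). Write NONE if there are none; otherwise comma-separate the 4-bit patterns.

[col 0] 0001*, 0010*, 0011*, 0101*, 0110*, 0111*, 1000*, 1001*, 1010*, 1100*, 1101*
[col 1] -001*, -010, -101*, 0-01*, 0-10*, 0-11*, 00-1*, 001-*, 01-1*, 011-*, 1-00*, 1-01*, 10-0, 100-*, 110-*
[col 2] --01, 0--1, 0-1-, 1-0-
Prime implicants: --01, -010, 0--1, 0-1-, 1-0-, 10-0

-010, 10-0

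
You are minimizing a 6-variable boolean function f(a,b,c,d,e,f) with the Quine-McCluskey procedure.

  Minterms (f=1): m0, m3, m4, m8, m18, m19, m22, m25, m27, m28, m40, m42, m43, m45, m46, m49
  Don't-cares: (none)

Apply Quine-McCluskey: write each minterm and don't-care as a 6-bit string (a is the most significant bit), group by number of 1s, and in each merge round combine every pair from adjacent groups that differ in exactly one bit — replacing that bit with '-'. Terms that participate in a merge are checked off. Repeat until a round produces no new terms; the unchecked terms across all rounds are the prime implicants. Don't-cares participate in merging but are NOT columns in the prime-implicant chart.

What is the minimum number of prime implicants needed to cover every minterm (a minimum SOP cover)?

size-2^0 implicants → 000000(✓)  000011(✓)  000100(✓)  001000(✓)  010010(✓)  010011(✓)  010110(✓)  011001(✓)  011011(✓)  011100  101000(✓)  101010(✓)  101011(✓)  101101  101110(✓)  110001
size-2^1 implicants → -01000  0-0011  00-000  000-00  01-011  010-10  01001-  0110-1  101-10  1010-0  10101-
Unchecked terms (primes): -01000, 0-0011, 00-000, 000-00, 01-011, 010-10, 01001-, 0110-1, 011100, 101-10, 1010-0, 10101-, 101101, 110001
Minterm coverage:
  m0 ⊆ 00-000,000-00
  m3 ⊆ 0-0011 [E]
  m4 ⊆ 000-00 [E]
  m8 ⊆ -01000,00-000
  m18 ⊆ 010-10,01001-
  m19 ⊆ 0-0011,01-011,01001-
  m22 ⊆ 010-10 [E]
  m25 ⊆ 0110-1 [E]
  m27 ⊆ 01-011,0110-1
  m28 ⊆ 011100 [E]
  m40 ⊆ -01000,1010-0
  m42 ⊆ 101-10,1010-0,10101-
  m43 ⊆ 10101- [E]
  m45 ⊆ 101101 [E]
  m46 ⊆ 101-10 [E]
  m49 ⊆ 110001 [E]
E = {0-0011, 000-00, 010-10, 0110-1, 011100, 101-10, 10101-, 101101, 110001}
Petrick residual → -01000
Cover = b'cd'e'f' + a'c'd'ef + a'b'c'e'f' + a'bc'ef' + a'bcd'f + a'bcde'f' + ab'cef' + ab'cd'e + ab'cde'f + abc'd'e'f  |cover|=10

10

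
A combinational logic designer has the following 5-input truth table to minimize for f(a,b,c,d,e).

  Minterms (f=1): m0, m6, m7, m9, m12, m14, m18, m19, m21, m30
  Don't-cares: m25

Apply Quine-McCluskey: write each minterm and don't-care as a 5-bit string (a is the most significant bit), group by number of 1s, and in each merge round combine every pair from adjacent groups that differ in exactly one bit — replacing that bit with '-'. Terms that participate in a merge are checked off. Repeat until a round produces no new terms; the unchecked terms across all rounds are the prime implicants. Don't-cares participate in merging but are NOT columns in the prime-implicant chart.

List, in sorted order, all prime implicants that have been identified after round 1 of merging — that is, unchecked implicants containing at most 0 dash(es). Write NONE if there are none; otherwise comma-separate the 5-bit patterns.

00000, 10101

size-2^0 implicants → 00000  00110(✓)  00111(✓)  01001(✓)  01100(✓)  01110(✓)  10010(✓)  10011(✓)  10101  11001(✓)  11110(✓)
size-2^1 implicants → -1001  -1110  0-110  0011-  011-0  1001-
Unchecked terms (primes): -1001, -1110, 0-110, 00000, 0011-, 011-0, 1001-, 10101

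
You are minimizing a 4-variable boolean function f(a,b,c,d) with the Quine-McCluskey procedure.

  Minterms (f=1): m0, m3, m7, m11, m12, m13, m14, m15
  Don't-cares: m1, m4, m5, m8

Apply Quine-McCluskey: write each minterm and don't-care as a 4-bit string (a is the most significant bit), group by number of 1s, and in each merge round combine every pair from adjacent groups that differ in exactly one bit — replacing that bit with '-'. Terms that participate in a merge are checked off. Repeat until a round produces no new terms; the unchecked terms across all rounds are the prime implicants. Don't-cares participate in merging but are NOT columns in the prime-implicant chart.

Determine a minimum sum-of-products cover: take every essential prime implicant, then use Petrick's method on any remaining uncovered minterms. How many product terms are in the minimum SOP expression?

[col 0] 0000*, 0001*, 0011*, 0100*, 0101*, 0111*, 1000*, 1011*, 1100*, 1101*, 1110*, 1111*
[col 1] -000*, -011*, -100*, -101*, -111*, 0-00*, 0-01*, 0-11*, 00-1*, 000-*, 01-1*, 010-*, 1-00*, 1-11*, 11-0*, 11-1*, 110-*, 111-*
[col 2] --00, --11, -1-1, -10-, 0--1, 0-0-, 11--
Prime implicants: --00, --11, -1-1, -10-, 0--1, 0-0-, 11--
PI chart (minterm → PIs covering it):
  0 | --00,0-0-
  3 | --11,0--1
  7 | --11,-1-1,0--1
  11 | --11  (sole → essential)
  12 | --00,-10-,11--
  13 | -1-1,-10-,11--
  14 | 11--  (sole → essential)
  15 | --11,-1-1,11--
Essential prime implicants: --11, 11--
Petrick residual → --00
Minimum SOP uses 3 PIs: c'd' + cd + ab

3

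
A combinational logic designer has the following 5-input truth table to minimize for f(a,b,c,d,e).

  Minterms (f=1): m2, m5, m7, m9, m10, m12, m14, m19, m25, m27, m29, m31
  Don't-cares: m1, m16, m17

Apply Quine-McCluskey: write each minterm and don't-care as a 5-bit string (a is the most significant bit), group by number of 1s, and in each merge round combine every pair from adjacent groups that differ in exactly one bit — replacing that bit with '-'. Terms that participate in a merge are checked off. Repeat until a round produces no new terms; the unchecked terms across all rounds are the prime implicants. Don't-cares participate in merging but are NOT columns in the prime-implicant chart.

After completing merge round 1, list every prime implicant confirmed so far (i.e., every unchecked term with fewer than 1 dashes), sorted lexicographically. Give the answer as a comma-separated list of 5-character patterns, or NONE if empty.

size-2^0 implicants → 00001(✓)  00010(✓)  00101(✓)  00111(✓)  01001(✓)  01010(✓)  01100(✓)  01110(✓)  10000(✓)  10001(✓)  10011(✓)  11001(✓)  11011(✓)  11101(✓)  11111(✓)
size-2^1 implicants → -0001(✓)  -1001(✓)  0-001(✓)  0-010  00-01  001-1  01-10  011-0  1-001(✓)  1-011(✓)  100-1(✓)  1000-  11-01(✓)  11-11(✓)  110-1(✓)  111-1(✓)
size-2^2 implicants → --001  1-0-1  11--1
Unchecked terms (primes): --001, 0-010, 00-01, 001-1, 01-10, 011-0, 1-0-1, 1000-, 11--1

NONE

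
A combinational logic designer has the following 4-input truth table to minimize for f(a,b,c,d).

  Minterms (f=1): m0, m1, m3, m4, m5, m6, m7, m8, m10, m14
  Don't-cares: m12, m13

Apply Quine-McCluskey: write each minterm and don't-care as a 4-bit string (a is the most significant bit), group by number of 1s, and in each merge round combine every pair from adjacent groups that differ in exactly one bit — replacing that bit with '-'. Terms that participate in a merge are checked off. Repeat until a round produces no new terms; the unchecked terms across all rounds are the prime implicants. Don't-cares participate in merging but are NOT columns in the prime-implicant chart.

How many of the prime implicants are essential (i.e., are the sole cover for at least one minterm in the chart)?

2

size-2^0 implicants → 0000(✓)  0001(✓)  0011(✓)  0100(✓)  0101(✓)  0110(✓)  0111(✓)  1000(✓)  1010(✓)  1100(✓)  1101(✓)  1110(✓)
size-2^1 implicants → -000(✓)  -100(✓)  -101(✓)  -110(✓)  0-00(✓)  0-01(✓)  0-11(✓)  00-1(✓)  000-(✓)  01-0(✓)  01-1(✓)  010-(✓)  011-(✓)  1-00(✓)  1-10(✓)  10-0(✓)  11-0(✓)  110-(✓)
size-2^2 implicants → --00  -1-0  -10-  0--1  0-0-  01--  1--0
Unchecked terms (primes): --00, -1-0, -10-, 0--1, 0-0-, 01--, 1--0
Minterm coverage:
  m0 ⊆ --00,0-0-
  m1 ⊆ 0--1,0-0-
  m3 ⊆ 0--1 [E]
  m4 ⊆ --00,-1-0,-10-,0-0-,01--
  m5 ⊆ -10-,0--1,0-0-,01--
  m6 ⊆ -1-0,01--
  m7 ⊆ 0--1,01--
  m8 ⊆ --00,1--0
  m10 ⊆ 1--0 [E]
  m14 ⊆ -1-0,1--0
E = {0--1, 1--0}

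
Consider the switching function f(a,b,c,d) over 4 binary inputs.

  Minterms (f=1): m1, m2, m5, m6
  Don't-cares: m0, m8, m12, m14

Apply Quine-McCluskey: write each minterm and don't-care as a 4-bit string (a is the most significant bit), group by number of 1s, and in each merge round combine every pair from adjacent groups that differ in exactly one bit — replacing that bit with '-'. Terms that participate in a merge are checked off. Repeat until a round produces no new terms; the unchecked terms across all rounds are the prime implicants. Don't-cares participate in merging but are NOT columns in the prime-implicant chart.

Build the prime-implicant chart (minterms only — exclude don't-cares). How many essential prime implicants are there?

1

size-2^0 implicants → 0000(✓)  0001(✓)  0010(✓)  0101(✓)  0110(✓)  1000(✓)  1100(✓)  1110(✓)
size-2^1 implicants → -000  -110  0-01  0-10  00-0  000-  1-00  11-0
Unchecked terms (primes): -000, -110, 0-01, 0-10, 00-0, 000-, 1-00, 11-0
Minterm coverage:
  m1 ⊆ 0-01,000-
  m2 ⊆ 0-10,00-0
  m5 ⊆ 0-01 [E]
  m6 ⊆ -110,0-10
E = {0-01}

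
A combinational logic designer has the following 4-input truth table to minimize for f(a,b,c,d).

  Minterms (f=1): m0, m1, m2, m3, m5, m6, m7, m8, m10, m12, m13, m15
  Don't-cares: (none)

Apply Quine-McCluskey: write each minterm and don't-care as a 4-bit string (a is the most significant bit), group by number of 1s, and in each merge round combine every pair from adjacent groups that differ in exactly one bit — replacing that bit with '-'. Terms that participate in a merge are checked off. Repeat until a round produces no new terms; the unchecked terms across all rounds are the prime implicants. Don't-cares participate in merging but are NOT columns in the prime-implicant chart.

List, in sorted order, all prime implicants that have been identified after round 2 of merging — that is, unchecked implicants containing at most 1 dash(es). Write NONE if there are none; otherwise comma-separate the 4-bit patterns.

[col 0] 0000*, 0001*, 0010*, 0011*, 0101*, 0110*, 0111*, 1000*, 1010*, 1100*, 1101*, 1111*
[col 1] -000*, -010*, -101*, -111*, 0-01*, 0-10*, 0-11*, 00-0*, 00-1*, 000-*, 001-*, 01-1*, 011-*, 1-00, 10-0*, 11-1*, 110-
[col 2] -0-0, -1-1, 0--1, 0-1-, 00--
Prime implicants: -0-0, -1-1, 0--1, 0-1-, 00--, 1-00, 110-

1-00, 110-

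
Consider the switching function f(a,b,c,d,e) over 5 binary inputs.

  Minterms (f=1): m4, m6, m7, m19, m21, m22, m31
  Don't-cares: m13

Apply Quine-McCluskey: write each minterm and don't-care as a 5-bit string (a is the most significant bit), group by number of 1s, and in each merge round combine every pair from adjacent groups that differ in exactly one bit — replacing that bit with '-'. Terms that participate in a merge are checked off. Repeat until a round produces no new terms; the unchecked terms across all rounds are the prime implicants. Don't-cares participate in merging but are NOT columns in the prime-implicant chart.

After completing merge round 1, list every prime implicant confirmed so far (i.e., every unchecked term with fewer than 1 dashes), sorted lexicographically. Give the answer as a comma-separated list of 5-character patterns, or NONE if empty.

[col 0] 00100*, 00110*, 00111*, 01101, 10011, 10101, 10110*, 11111
[col 1] -0110, 001-0, 0011-
Prime implicants: -0110, 001-0, 0011-, 01101, 10011, 10101, 11111

01101, 10011, 10101, 11111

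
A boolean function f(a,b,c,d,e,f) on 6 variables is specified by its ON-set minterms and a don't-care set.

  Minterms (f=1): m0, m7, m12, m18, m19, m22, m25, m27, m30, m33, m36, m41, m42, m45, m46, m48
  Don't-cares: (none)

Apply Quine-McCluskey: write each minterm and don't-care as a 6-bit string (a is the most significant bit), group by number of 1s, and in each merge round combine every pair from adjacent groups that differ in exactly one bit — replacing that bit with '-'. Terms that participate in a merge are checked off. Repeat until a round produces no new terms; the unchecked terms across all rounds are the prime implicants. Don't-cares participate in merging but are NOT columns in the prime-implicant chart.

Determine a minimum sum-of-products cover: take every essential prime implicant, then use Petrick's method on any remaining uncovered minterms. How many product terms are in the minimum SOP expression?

11

Round 0: 000000 000111 001100 010010✓ 010011✓ 010110✓ 011001✓ 011011✓ 011110✓ 100001✓ 100100 101001✓ 101010✓ 101101✓ 101110✓ 110000
Round 1: 01-011 01-110 010-10 01001- 0110-1 10-001 101-01 101-10
PIs = {000000, 000111, 001100, 01-011, 01-110, 010-10, 01001-, 0110-1, 10-001, 100100, 101-01, 101-10, 110000}
Coverage chart:
  m0: 000000 ←essential
  m7: 000111 ←essential
  m12: 001100 ←essential
  m18: 010-10,01001-
  m19: 01-011,01001-
  m22: 01-110,010-10
  m25: 0110-1 ←essential
  m27: 01-011,0110-1
  m30: 01-110 ←essential
  m33: 10-001 ←essential
  m36: 100100 ←essential
  m41: 10-001,101-01
  m42: 101-10 ←essential
  m45: 101-01 ←essential
  m46: 101-10 ←essential
  m48: 110000 ←essential
Essential: 000000, 000111, 001100, 01-110, 0110-1, 10-001, 100100, 101-01, 101-10, 110000
Petrick residual → 01001-
Min cover (11 terms): a'b'c'd'e'f' + a'b'c'def + a'b'cde'f' + a'bdef' + a'bc'd'e + a'bcd'f + ab'd'e'f + ab'c'de'f' + ab'ce'f + ab'cef' + abc'd'e'f'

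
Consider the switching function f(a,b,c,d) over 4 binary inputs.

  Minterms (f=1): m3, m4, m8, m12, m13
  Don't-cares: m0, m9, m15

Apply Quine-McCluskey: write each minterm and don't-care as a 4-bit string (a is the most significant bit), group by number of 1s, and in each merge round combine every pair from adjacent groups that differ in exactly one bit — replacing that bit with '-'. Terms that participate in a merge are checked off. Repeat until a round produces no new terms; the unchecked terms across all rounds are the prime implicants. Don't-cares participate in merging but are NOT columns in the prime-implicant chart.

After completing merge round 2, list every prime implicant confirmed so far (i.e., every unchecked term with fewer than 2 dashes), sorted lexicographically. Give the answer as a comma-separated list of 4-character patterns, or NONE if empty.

[col 0] 0000*, 0011, 0100*, 1000*, 1001*, 1100*, 1101*, 1111*
[col 1] -000*, -100*, 0-00*, 1-00*, 1-01*, 100-*, 11-1, 110-*
[col 2] --00, 1-0-
Prime implicants: --00, 0011, 1-0-, 11-1

0011, 11-1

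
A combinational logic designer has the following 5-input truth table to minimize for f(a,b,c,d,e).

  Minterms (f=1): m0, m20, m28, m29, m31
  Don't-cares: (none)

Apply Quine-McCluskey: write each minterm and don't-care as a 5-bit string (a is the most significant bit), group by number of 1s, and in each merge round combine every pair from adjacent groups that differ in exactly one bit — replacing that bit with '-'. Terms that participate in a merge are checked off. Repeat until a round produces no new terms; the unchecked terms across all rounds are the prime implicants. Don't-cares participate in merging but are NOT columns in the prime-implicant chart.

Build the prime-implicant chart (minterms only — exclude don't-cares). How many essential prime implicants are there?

Round 0: 00000 10100✓ 11100✓ 11101✓ 11111✓
Round 1: 1-100 111-1 1110-
PIs = {00000, 1-100, 111-1, 1110-}
Coverage chart:
  m0: 00000 ←essential
  m20: 1-100 ←essential
  m28: 1-100,1110-
  m29: 111-1,1110-
  m31: 111-1 ←essential
Essential: 00000, 1-100, 111-1

3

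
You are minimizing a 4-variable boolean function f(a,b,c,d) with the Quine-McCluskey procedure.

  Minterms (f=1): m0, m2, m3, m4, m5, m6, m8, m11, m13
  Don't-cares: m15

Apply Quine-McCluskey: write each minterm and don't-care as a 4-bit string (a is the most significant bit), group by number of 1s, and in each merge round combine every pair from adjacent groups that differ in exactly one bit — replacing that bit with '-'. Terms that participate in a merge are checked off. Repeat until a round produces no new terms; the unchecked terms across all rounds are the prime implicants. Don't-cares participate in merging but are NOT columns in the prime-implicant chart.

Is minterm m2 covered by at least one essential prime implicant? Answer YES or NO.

[col 0] 0000*, 0010*, 0011*, 0100*, 0101*, 0110*, 1000*, 1011*, 1101*, 1111*
[col 1] -000, -011, -101, 0-00*, 0-10*, 00-0*, 001-, 01-0*, 010-, 1-11, 11-1
[col 2] 0--0
Prime implicants: -000, -011, -101, 0--0, 001-, 010-, 1-11, 11-1
PI chart (minterm → PIs covering it):
  0 | -000,0--0
  2 | 0--0,001-
  3 | -011,001-
  4 | 0--0,010-
  5 | -101,010-
  6 | 0--0  (sole → essential)
  8 | -000  (sole → essential)
  11 | -011,1-11
  13 | -101,11-1
Essential prime implicants: -000, 0--0

YES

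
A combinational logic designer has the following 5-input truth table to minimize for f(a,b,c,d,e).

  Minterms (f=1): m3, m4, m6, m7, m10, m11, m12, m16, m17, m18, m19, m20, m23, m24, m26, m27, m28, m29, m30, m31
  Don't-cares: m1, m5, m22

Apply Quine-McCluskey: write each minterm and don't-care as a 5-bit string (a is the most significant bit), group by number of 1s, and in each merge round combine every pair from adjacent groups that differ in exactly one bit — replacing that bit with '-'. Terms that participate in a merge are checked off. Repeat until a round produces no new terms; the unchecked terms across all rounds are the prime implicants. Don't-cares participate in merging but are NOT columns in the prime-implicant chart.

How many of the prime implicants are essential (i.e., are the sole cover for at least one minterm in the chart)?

size-2^0 implicants → 00001(✓)  00011(✓)  00100(✓)  00101(✓)  00110(✓)  00111(✓)  01010(✓)  01011(✓)  01100(✓)  10000(✓)  10001(✓)  10010(✓)  10011(✓)  10100(✓)  10110(✓)  10111(✓)  11000(✓)  11010(✓)  11011(✓)  11100(✓)  11101(✓)  11110(✓)  11111(✓)
size-2^1 implicants → -0001(✓)  -0011(✓)  -0100(✓)  -0110(✓)  -0111(✓)  -1010(✓)  -1011(✓)  -1100(✓)  0-011(✓)  0-100(✓)  00-01(✓)  00-11(✓)  000-1(✓)  001-0(✓)  001-1(✓)  0010-(✓)  0011-(✓)  0101-(✓)  1-000(✓)  1-010(✓)  1-011(✓)  1-100(✓)  1-110(✓)  1-111(✓)  10-00(✓)  10-10(✓)  10-11(✓)  100-0(✓)  100-1(✓)  1000-(✓)  1001-(✓)  101-0(✓)  1011-(✓)  11-00(✓)  11-10(✓)  11-11(✓)  110-0(✓)  1101-(✓)  111-0(✓)  111-1(✓)  1110-(✓)  1111-(✓)
size-2^2 implicants → --011  --100  -0-11  -00-1  -01-0  -011-  -101-  00--1  001--  1--00(✓)  1--10(✓)  1--11(✓)  1-0-0(✓)  1-01-(✓)  1-1-0(✓)  1-11-(✓)  10--0(✓)  10-1-(✓)  100--  11--0(✓)  11-1-(✓)  111--
size-2^3 implicants → 1---0  1--1-
Unchecked terms (primes): --011, --100, -0-11, -00-1, -01-0, -011-, -101-, 00--1, 001--, 1---0, 1--1-, 100--, 111--
Minterm coverage:
  m3 ⊆ --011,-0-11,-00-1,00--1
  m4 ⊆ --100,-01-0,001--
  m6 ⊆ -01-0,-011-,001--
  m7 ⊆ -0-11,-011-,00--1,001--
  m10 ⊆ -101- [E]
  m11 ⊆ --011,-101-
  m12 ⊆ --100 [E]
  m16 ⊆ 1---0,100--
  m17 ⊆ -00-1,100--
  m18 ⊆ 1---0,1--1-,100--
  m19 ⊆ --011,-0-11,-00-1,1--1-,100--
  m20 ⊆ --100,-01-0,1---0
  m23 ⊆ -0-11,-011-,1--1-
  m24 ⊆ 1---0 [E]
  m26 ⊆ -101-,1---0,1--1-
  m27 ⊆ --011,-101-,1--1-
  m28 ⊆ --100,1---0,111--
  m29 ⊆ 111-- [E]
  m30 ⊆ 1---0,1--1-,111--
  m31 ⊆ 1--1-,111--
E = {--100, -101-, 1---0, 111--}

4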